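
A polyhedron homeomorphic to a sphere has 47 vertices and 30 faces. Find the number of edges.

75

Here V − E + F = 2.
E = V + F − (2) = 47 + 30 − (2) = 75.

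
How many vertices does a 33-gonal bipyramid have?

A bipyramid over an n-gon has 2n triangular faces and n + 2 vertices: V = 33 + 2 = 35, E = 3·33 = 99, F = 2·33 = 66.

35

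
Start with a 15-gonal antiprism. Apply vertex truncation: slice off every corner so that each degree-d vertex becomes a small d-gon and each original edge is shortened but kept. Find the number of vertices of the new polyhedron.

The base solid has V = 30, E = 60, F = 32.
Truncation replaces each original edge-end by a new vertex, so V′ = 2E = 120.
Each original edge survives, and each old vertex of degree d contributes d new edges; summing degrees gives Σd = 2E, so E′ = E + 2E = 3E = 180.
Each original face survives and each original vertex becomes one new face: F′ = F + V = 62.

120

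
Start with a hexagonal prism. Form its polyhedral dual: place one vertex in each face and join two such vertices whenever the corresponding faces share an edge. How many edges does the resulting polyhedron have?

18

The base solid has V = 12, E = 18, F = 8.
The dual swaps V and F and preserves E: V′ = F = 8, E′ = E = 18, F′ = V = 12.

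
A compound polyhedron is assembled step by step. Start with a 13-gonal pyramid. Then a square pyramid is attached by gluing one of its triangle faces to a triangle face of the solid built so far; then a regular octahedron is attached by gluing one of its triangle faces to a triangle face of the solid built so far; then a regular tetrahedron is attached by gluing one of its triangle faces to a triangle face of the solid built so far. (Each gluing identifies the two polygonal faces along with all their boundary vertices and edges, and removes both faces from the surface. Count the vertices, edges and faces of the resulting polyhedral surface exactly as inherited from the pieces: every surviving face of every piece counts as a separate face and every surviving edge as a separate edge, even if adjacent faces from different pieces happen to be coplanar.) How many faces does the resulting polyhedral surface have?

A 13-gonal pyramid: V=14, E=26, F=14.
Attach a square pyramid (V=5, E=8, F=5) along a 3-gon: merge 3 vertices and 3 edges, delete both glued faces → V=16, E=31, F=17.
Attach a regular octahedron (V=6, E=12, F=8) along a 3-gon: merge 3 vertices and 3 edges, delete both glued faces → V=19, E=40, F=23.
Attach a regular tetrahedron (V=4, E=6, F=4) along a 3-gon: merge 3 vertices and 3 edges, delete both glued faces → V=20, E=43, F=25.
Check: V − E + F = 20 − 43 + 25 = 2.

25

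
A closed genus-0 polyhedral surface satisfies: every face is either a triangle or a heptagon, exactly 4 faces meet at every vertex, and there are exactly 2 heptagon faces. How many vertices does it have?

14

Let x be the number of triangles; then F = 2 + x.
Edge–face incidences: 2E = 7·2 + 3·x = 14 + 3x.
Every vertex has degree 4, so 4V = 2E.
Euler: V − E + F = 2 ⇒ (2E)/4 − E + (2 + x) = 2.
Multiply by 8: 2·(2E) − 4·(2E) + 8·(2 + x) = 16, i.e. 16 + 8x − 2·(14 + 3x) = 16.
Collecting terms: 2x − 12 = 16, so 2x = 28, so x = 14.
Then 2E = 14 + 3·14 = 56, so E = 28, V = 2E/4 = 14, F = 2 + 14 = 16.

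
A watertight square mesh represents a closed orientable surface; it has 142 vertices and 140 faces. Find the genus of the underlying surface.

0

Every face is a square, so 2E = 4·140 = 560, giving E = 280.
χ = V − E + F = 142 − 280 + 140 = 2.
For a closed orientable surface χ = 2 − 2g, so g = (2 − (2))/2 = 0.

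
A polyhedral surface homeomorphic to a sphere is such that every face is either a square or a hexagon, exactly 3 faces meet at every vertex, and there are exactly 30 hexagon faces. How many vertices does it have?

Let x be the number of squares; then F = 30 + x.
Edge–face incidences: 2E = 6·30 + 4·x = 180 + 4x.
Every vertex has degree 3, so 3V = 2E.
Euler: V − E + F = 2 ⇒ (2E)/3 − E + (30 + x) = 2.
Multiply by 6: 2·(2E) − 3·(2E) + 6·(30 + x) = 12, i.e. 180 + 6x − (180 + 4x) = 12.
Collecting terms: 2x = 12, so x = 6.
Then 2E = 180 + 4·6 = 204, so E = 102, V = 2E/3 = 68, F = 30 + 6 = 36.

68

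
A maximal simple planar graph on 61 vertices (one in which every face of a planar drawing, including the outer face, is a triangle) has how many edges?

177

In a plane triangulation 3F = 2E and V − E + F = 2, so E = 3V − 6 = 3·61 − 6 = 177.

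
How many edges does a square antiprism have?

An antiprism on an n-gon has two n-gon caps and 2n triangles: V = 2·4 = 8, E = 4·4 = 16, F = 2·4 + 2 = 10.

16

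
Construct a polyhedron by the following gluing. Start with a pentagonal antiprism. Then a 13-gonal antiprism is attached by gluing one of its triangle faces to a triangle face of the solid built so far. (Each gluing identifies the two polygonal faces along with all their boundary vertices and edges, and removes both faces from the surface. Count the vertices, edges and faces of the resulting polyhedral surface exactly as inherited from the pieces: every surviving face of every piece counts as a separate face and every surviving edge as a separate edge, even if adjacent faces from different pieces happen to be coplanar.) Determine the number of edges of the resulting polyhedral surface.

A pentagonal antiprism: V=10, E=20, F=12.
Attach a 13-gonal antiprism (V=26, E=52, F=28) along a 3-gon: merge 3 vertices and 3 edges, delete both glued faces → V=33, E=69, F=38.
Check: V − E + F = 33 − 69 + 38 = 2.

69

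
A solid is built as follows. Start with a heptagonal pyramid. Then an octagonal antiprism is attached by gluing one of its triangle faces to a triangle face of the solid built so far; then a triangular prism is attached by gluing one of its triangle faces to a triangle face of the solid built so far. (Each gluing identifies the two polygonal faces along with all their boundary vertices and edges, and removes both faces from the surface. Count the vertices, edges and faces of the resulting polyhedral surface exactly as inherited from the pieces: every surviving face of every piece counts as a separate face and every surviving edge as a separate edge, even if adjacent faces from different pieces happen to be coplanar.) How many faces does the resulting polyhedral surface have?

27

A heptagonal pyramid: V=8, E=14, F=8.
Attach an octagonal antiprism (V=16, E=32, F=18) along a 3-gon: merge 3 vertices and 3 edges, delete both glued faces → V=21, E=43, F=24.
Attach a triangular prism (V=6, E=9, F=5) along a 3-gon: merge 3 vertices and 3 edges, delete both glued faces → V=24, E=49, F=27.
Check: V − E + F = 24 − 49 + 27 = 2.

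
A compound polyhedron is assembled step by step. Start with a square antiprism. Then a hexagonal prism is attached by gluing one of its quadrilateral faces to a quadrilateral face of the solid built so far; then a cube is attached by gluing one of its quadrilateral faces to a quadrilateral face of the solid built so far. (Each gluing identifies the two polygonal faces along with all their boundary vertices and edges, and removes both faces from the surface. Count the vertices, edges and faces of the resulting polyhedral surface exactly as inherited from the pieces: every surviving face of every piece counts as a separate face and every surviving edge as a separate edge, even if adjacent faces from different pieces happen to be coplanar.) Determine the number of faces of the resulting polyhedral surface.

20

A square antiprism: V=8, E=16, F=10.
Attach a hexagonal prism (V=12, E=18, F=8) along a 4-gon: merge 4 vertices and 4 edges, delete both glued faces → V=16, E=30, F=16.
Attach a cube (V=8, E=12, F=6) along a 4-gon: merge 4 vertices and 4 edges, delete both glued faces → V=20, E=38, F=20.
Check: V − E + F = 20 − 38 + 20 = 2.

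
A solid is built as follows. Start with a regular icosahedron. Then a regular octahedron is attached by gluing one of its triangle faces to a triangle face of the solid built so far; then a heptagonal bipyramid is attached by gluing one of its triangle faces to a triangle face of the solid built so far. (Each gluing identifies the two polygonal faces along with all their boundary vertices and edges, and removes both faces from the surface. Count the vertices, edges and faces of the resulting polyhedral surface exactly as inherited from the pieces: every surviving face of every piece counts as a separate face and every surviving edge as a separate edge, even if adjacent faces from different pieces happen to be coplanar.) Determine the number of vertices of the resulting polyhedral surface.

21

A regular icosahedron: V=12, E=30, F=20.
Attach a regular octahedron (V=6, E=12, F=8) along a 3-gon: merge 3 vertices and 3 edges, delete both glued faces → V=15, E=39, F=26.
Attach a heptagonal bipyramid (V=9, E=21, F=14) along a 3-gon: merge 3 vertices and 3 edges, delete both glued faces → V=21, E=57, F=38.
Check: V − E + F = 21 − 57 + 38 = 2.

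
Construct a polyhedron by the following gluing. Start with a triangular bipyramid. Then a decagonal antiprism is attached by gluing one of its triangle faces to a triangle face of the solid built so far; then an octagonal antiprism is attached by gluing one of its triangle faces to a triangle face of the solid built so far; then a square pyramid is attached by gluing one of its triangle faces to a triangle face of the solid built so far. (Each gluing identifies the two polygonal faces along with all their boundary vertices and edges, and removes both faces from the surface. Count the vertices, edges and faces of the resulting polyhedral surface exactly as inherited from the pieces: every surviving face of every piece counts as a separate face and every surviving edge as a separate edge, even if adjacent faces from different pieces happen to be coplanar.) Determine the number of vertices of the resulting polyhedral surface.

A triangular bipyramid: V=5, E=9, F=6.
Attach a decagonal antiprism (V=20, E=40, F=22) along a 3-gon: merge 3 vertices and 3 edges, delete both glued faces → V=22, E=46, F=26.
Attach an octagonal antiprism (V=16, E=32, F=18) along a 3-gon: merge 3 vertices and 3 edges, delete both glued faces → V=35, E=75, F=42.
Attach a square pyramid (V=5, E=8, F=5) along a 3-gon: merge 3 vertices and 3 edges, delete both glued faces → V=37, E=80, F=45.
Check: V − E + F = 37 − 80 + 45 = 2.

37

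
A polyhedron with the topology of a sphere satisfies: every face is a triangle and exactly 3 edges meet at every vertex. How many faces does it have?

4

Each face has 3 edges and each edge borders two faces, so 2E = 3F.
Each vertex has degree 3, so 3V = 2E and hence V = 3F/3.
Euler: V − E + F = 2 ⇒ (3F/3) − (3F/2) + F = 2.
Multiply by 6: (6 − 9 + 6)F = 12, i.e. 3F = 12.
So F = 4, E = 3·4/2 = 6, V = 3·4/3 = 4.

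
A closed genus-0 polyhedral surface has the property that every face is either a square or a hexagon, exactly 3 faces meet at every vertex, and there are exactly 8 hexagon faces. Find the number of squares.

6

Let x be the number of squares; then F = 8 + x.
Edge–face incidences: 2E = 6·8 + 4·x = 48 + 4x.
Every vertex has degree 3, so 3V = 2E.
Euler: V − E + F = 2 ⇒ (2E)/3 − E + (8 + x) = 2.
Multiply by 6: 2·(2E) − 3·(2E) + 6·(8 + x) = 12, i.e. 48 + 6x − (48 + 4x) = 12.
Collecting terms: 2x = 12, so x = 6.
Then 2E = 48 + 4·6 = 72, so E = 36, V = 2E/3 = 24, F = 8 + 6 = 14.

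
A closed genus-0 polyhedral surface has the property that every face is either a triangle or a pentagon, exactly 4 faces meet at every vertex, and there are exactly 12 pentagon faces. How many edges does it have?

60

Let x be the number of triangles; then F = 12 + x.
Edge–face incidences: 2E = 5·12 + 3·x = 60 + 3x.
Every vertex has degree 4, so 4V = 2E.
Euler: V − E + F = 2 ⇒ (2E)/4 − E + (12 + x) = 2.
Multiply by 8: 2·(2E) − 4·(2E) + 8·(12 + x) = 16, i.e. 96 + 8x − 2·(60 + 3x) = 16.
Collecting terms: 2x − 24 = 16, so 2x = 40, so x = 20.
Then 2E = 60 + 3·20 = 120, so E = 60, V = 2E/4 = 30, F = 12 + 20 = 32.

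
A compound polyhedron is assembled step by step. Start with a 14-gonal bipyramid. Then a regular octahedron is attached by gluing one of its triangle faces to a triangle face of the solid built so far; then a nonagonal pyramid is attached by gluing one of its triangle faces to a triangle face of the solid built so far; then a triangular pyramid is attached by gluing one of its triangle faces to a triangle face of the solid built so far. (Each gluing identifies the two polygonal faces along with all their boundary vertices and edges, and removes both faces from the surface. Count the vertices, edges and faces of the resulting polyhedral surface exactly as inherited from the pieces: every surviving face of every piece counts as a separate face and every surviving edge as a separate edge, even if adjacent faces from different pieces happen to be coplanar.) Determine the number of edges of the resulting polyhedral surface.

A 14-gonal bipyramid: V=16, E=42, F=28.
Attach a regular octahedron (V=6, E=12, F=8) along a 3-gon: merge 3 vertices and 3 edges, delete both glued faces → V=19, E=51, F=34.
Attach a nonagonal pyramid (V=10, E=18, F=10) along a 3-gon: merge 3 vertices and 3 edges, delete both glued faces → V=26, E=66, F=42.
Attach a triangular pyramid (V=4, E=6, F=4) along a 3-gon: merge 3 vertices and 3 edges, delete both glued faces → V=27, E=69, F=44.
Check: V − E + F = 27 − 69 + 44 = 2.

69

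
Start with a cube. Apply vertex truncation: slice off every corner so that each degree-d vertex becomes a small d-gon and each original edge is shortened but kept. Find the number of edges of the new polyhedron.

36

The base solid has V = 8, E = 12, F = 6.
Truncation replaces each original edge-end by a new vertex, so V′ = 2E = 24.
Each original edge survives, and each old vertex of degree d contributes d new edges; summing degrees gives Σd = 2E, so E′ = E + 2E = 3E = 36.
Each original face survives and each original vertex becomes one new face: F′ = F + V = 14.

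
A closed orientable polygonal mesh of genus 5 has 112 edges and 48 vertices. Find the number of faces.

56

For a closed orientable surface of genus 5, χ = 2 − 2·5 = -8.
F = -8 − V + E = -8 − 48 + 112 = 56.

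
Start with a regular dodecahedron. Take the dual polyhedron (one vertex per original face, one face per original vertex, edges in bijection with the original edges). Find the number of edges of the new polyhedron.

30

The base solid has V = 20, E = 30, F = 12.
The dual swaps V and F and preserves E: V′ = F = 12, E′ = E = 30, F′ = V = 20.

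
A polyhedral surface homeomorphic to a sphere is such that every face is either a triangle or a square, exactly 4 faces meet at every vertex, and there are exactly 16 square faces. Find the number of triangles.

Let x be the number of triangles; then F = 16 + x.
Edge–face incidences: 2E = 4·16 + 3·x = 64 + 3x.
Every vertex has degree 4, so 4V = 2E.
Euler: V − E + F = 2 ⇒ (2E)/4 − E + (16 + x) = 2.
Multiply by 8: 2·(2E) − 4·(2E) + 8·(16 + x) = 16, i.e. 128 + 8x − 2·(64 + 3x) = 16.
Collecting terms: 2x = 16, so x = 8.
Then 2E = 64 + 3·8 = 88, so E = 44, V = 2E/4 = 22, F = 16 + 8 = 24.

8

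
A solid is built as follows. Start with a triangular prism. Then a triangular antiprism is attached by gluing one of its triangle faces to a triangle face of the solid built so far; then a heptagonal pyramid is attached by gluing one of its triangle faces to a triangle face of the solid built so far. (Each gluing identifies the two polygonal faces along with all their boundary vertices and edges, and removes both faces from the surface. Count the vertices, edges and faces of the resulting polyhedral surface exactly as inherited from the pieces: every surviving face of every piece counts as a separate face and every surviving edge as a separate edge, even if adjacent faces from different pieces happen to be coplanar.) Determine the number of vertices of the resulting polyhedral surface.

14

A triangular prism: V=6, E=9, F=5.
Attach a triangular antiprism (V=6, E=12, F=8) along a 3-gon: merge 3 vertices and 3 edges, delete both glued faces → V=9, E=18, F=11.
Attach a heptagonal pyramid (V=8, E=14, F=8) along a 3-gon: merge 3 vertices and 3 edges, delete both glued faces → V=14, E=29, F=17.
Check: V − E + F = 14 − 29 + 17 = 2.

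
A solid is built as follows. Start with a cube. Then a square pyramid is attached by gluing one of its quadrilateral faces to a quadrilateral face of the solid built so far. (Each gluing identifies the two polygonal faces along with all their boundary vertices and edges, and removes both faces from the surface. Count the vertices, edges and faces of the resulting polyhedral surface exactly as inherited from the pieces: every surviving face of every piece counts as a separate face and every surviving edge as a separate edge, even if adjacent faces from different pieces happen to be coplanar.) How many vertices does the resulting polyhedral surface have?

9

A cube: V=8, E=12, F=6.
Attach a square pyramid (V=5, E=8, F=5) along a 4-gon: merge 4 vertices and 4 edges, delete both glued faces → V=9, E=16, F=9.
Check: V − E + F = 9 − 16 + 9 = 2.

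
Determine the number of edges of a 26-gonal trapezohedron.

The n-trapezohedron (dual of the n-antiprism) has V = 2·26 + 2 = 54, E = 4·26 = 104, F = 2·26 = 52.

104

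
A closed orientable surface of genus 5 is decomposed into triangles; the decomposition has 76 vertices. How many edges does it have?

252

χ = 2 − 2·5 = -8, and every face is a triangle so 3F = 2E.
V − E + F = -8 with E = 3F/2 gives 76 − (3/2 − 1)·F = -8, so F = 168 and E = 252.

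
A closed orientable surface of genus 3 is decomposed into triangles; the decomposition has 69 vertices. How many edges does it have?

219

χ = 2 − 2·3 = -4, and every face is a triangle so 3F = 2E.
V − E + F = -4 with E = 3F/2 gives 69 − (3/2 − 1)·F = -4, so F = 146 and E = 219.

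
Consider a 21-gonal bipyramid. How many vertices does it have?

23

A bipyramid over an n-gon has 2n triangular faces and n + 2 vertices: V = 21 + 2 = 23, E = 3·21 = 63, F = 2·21 = 42.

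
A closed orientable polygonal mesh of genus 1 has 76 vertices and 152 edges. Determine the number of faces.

For a closed orientable surface of genus 1, χ = 2 − 2·1 = 0.
F = 0 − V + E = 0 − 76 + 152 = 76.

76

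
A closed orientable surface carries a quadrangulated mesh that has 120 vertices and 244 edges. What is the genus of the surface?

Every face is a square and each edge borders two faces, so 4F = 2·244, giving F = 122.
χ = V − E + F = 120 − 244 + 122 = -2.
For a closed orientable surface χ = 2 − 2g, so g = (2 − (-2))/2 = 2.

2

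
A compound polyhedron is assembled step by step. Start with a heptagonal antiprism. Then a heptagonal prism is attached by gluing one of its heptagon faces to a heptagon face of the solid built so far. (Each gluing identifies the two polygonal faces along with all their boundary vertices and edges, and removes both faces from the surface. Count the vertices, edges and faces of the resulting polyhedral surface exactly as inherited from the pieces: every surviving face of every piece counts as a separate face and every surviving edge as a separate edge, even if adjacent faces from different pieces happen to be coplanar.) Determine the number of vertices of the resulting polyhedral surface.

21

A heptagonal antiprism: V=14, E=28, F=16.
Attach a heptagonal prism (V=14, E=21, F=9) along a 7-gon: merge 7 vertices and 7 edges, delete both glued faces → V=21, E=42, F=23.
Check: V − E + F = 21 − 42 + 23 = 2.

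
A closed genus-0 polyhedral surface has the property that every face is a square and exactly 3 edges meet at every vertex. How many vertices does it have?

8

Each face has 4 edges and each edge borders two faces, so 2E = 4F.
Each vertex has degree 3, so 3V = 2E and hence V = 4F/3.
Euler: V − E + F = 2 ⇒ (4F/3) − (4F/2) + F = 2.
Multiply by 6: (8 − 12 + 6)F = 12, i.e. 2F = 12.
So F = 6, E = 4·6/2 = 12, V = 4·6/3 = 8.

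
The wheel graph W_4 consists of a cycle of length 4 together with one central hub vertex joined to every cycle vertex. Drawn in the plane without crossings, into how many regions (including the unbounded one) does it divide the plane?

W_4 has V = 4 + 1 = 5 vertices and E = 2·4 = 8 edges.
By Euler's formula F = 2 − V + E = 2 − 5 + 8 = 5.

5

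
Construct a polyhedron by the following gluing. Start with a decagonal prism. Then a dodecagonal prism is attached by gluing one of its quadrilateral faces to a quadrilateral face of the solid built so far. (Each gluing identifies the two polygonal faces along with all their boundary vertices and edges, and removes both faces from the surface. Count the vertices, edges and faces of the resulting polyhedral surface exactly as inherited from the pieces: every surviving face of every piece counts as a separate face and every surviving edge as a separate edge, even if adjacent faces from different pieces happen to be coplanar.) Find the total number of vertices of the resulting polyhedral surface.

A decagonal prism: V=20, E=30, F=12.
Attach a dodecagonal prism (V=24, E=36, F=14) along a 4-gon: merge 4 vertices and 4 edges, delete both glued faces → V=40, E=62, F=24.
Check: V − E + F = 40 − 62 + 24 = 2.

40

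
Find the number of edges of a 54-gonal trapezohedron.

The n-trapezohedron (dual of the n-antiprism) has V = 2·54 + 2 = 110, E = 4·54 = 216, F = 2·54 = 108.

216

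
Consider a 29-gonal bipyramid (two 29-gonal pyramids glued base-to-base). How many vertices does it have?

31

A bipyramid over an n-gon has 2n triangular faces and n + 2 vertices: V = 29 + 2 = 31, E = 3·29 = 87, F = 2·29 = 58.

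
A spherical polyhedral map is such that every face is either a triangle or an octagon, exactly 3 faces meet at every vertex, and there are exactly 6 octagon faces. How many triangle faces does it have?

8

Let x be the number of triangles; then F = 6 + x.
Edge–face incidences: 2E = 8·6 + 3·x = 48 + 3x.
Every vertex has degree 3, so 3V = 2E.
Euler: V − E + F = 2 ⇒ (2E)/3 − E + (6 + x) = 2.
Multiply by 6: 2·(2E) − 3·(2E) + 6·(6 + x) = 12, i.e. 36 + 6x − (48 + 3x) = 12.
Collecting terms: 3x − 12 = 12, so 3x = 24, so x = 8.
Then 2E = 48 + 3·8 = 72, so E = 36, V = 2E/3 = 24, F = 6 + 8 = 14.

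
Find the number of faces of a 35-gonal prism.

37

A prism on an n-gon has two n-gon bases and n rectangular sides: V = 2·35 = 70, E = 3·35 = 105, F = 35 + 2 = 37.
Check: V − E + F = 70 − 105 + 37 = 2.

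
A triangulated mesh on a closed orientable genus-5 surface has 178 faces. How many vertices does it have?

χ = 2 − 2·5 = -8, and every face is a triangle so 3F = 2E.
E = 3·178/2 = 267. Then V = -8 + E − F = -8 + 267 − 178 = 81.

81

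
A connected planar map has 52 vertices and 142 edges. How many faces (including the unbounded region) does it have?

Euler's formula for a connected plane graph: V − E + F = 2, so F = 2 − 52 + 142 = 92.

92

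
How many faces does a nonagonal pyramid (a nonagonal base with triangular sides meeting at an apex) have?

A pyramid on an n-gon base has one n-gon and n triangles: V = 9 + 1 = 10, E = 2·9 = 18, F = 9 + 1 = 10.
Check: V − E + F = 10 − 18 + 10 = 2.

10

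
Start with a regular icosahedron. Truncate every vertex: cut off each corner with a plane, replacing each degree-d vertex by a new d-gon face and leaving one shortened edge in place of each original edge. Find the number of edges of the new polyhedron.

90

The base solid has V = 12, E = 30, F = 20.
Truncation replaces each original edge-end by a new vertex, so V′ = 2E = 60.
Each original edge survives, and each old vertex of degree d contributes d new edges; summing degrees gives Σd = 2E, so E′ = E + 2E = 3E = 90.
Each original face survives and each original vertex becomes one new face: F′ = F + V = 32.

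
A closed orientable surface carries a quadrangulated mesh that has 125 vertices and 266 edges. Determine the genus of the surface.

Every face is a square and each edge borders two faces, so 4F = 2·266, giving F = 133.
χ = V − E + F = 125 − 266 + 133 = -8.
For a closed orientable surface χ = 2 − 2g, so g = (2 − (-8))/2 = 5.

5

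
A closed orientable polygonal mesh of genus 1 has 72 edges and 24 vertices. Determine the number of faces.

For a closed orientable surface of genus 1, χ = 2 − 2·1 = 0.
F = 0 − V + E = 0 − 24 + 72 = 48.

48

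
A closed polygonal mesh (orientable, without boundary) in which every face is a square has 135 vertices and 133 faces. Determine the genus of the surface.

Every face is a square, so 2E = 4·133 = 532, giving E = 266.
χ = V − E + F = 135 − 266 + 133 = 2.
For a closed orientable surface χ = 2 − 2g, so g = (2 − (2))/2 = 0.

0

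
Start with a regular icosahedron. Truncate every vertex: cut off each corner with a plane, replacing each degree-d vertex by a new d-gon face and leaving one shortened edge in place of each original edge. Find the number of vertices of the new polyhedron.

The base solid has V = 12, E = 30, F = 20.
Truncation replaces each original edge-end by a new vertex, so V′ = 2E = 60.
Each original edge survives, and each old vertex of degree d contributes d new edges; summing degrees gives Σd = 2E, so E′ = E + 2E = 3E = 90.
Each original face survives and each original vertex becomes one new face: F′ = F + V = 32.

60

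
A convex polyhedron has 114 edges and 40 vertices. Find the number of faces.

76

Here V − E + F = 2.
F = 2 − V + E = 2 − 40 + 114 = 76.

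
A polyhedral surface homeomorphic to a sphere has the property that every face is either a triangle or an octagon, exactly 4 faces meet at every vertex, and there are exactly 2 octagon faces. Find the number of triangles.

Let x be the number of triangles; then F = 2 + x.
Edge–face incidences: 2E = 8·2 + 3·x = 16 + 3x.
Every vertex has degree 4, so 4V = 2E.
Euler: V − E + F = 2 ⇒ (2E)/4 − E + (2 + x) = 2.
Multiply by 8: 2·(2E) − 4·(2E) + 8·(2 + x) = 16, i.e. 16 + 8x − 2·(16 + 3x) = 16.
Collecting terms: 2x − 16 = 16, so 2x = 32, so x = 16.
Then 2E = 16 + 3·16 = 64, so E = 32, V = 2E/4 = 16, F = 2 + 16 = 18.

16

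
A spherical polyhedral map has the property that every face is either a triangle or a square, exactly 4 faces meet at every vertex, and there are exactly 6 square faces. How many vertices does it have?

12

Let x be the number of triangles; then F = 6 + x.
Edge–face incidences: 2E = 4·6 + 3·x = 24 + 3x.
Every vertex has degree 4, so 4V = 2E.
Euler: V − E + F = 2 ⇒ (2E)/4 − E + (6 + x) = 2.
Multiply by 8: 2·(2E) − 4·(2E) + 8·(6 + x) = 16, i.e. 48 + 8x − 2·(24 + 3x) = 16.
Collecting terms: 2x = 16, so x = 8.
Then 2E = 24 + 3·8 = 48, so E = 24, V = 2E/4 = 12, F = 6 + 8 = 14.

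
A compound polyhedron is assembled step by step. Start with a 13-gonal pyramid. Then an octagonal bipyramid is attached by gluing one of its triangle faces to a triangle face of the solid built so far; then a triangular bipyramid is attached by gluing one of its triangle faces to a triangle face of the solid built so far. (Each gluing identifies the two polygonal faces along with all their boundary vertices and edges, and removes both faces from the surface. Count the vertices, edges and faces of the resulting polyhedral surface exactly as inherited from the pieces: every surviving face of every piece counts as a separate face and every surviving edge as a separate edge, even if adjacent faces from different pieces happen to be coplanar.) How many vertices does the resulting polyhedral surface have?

A 13-gonal pyramid: V=14, E=26, F=14.
Attach an octagonal bipyramid (V=10, E=24, F=16) along a 3-gon: merge 3 vertices and 3 edges, delete both glued faces → V=21, E=47, F=28.
Attach a triangular bipyramid (V=5, E=9, F=6) along a 3-gon: merge 3 vertices and 3 edges, delete both glued faces → V=23, E=53, F=32.
Check: V − E + F = 23 − 53 + 32 = 2.

23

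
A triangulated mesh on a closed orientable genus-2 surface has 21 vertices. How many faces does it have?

χ = 2 − 2·2 = -2, and every face is a triangle so 3F = 2E.
V − E + F = -2 with E = 3F/2 gives 21 − (3/2 − 1)·F = -2, so F = 46 and E = 69.

46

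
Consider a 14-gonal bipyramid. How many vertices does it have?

A bipyramid over an n-gon has 2n triangular faces and n + 2 vertices: V = 14 + 2 = 16, E = 3·14 = 42, F = 2·14 = 28.
Check: V − E + F = 16 − 42 + 28 = 2.

16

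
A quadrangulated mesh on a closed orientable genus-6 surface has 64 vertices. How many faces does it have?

χ = 2 − 2·6 = -10, and every face is a square so 4F = 2E.
V − E + F = -10 with E = 4F/2 gives 64 − (4/2 − 1)·F = -10, so F = 74 and E = 148.

74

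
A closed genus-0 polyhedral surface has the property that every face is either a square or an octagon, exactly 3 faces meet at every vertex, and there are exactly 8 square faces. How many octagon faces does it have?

Let x be the number of octagons; then F = 8 + x.
Edge–face incidences: 2E = 4·8 + 8·x = 32 + 8x.
Every vertex has degree 3, so 3V = 2E.
Euler: V − E + F = 2 ⇒ (2E)/3 − E + (8 + x) = 2.
Multiply by 6: 2·(2E) − 3·(2E) + 6·(8 + x) = 12, i.e. 48 + 6x − (32 + 8x) = 12.
Collecting terms: −2x + 16 = 12, so −2x = −4, so x = 2.
Then 2E = 32 + 8·2 = 48, so E = 24, V = 2E/3 = 16, F = 8 + 2 = 10.

2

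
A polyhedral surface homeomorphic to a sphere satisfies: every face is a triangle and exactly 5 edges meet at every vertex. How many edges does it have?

30

Each face has 3 edges and each edge borders two faces, so 2E = 3F.
Each vertex has degree 5, so 5V = 2E and hence V = 3F/5.
Euler: V − E + F = 2 ⇒ (3F/5) − (3F/2) + F = 2.
Multiply by 10: (6 − 15 + 10)F = 20, i.e. 1F = 20.
So F = 20, E = 3·20/2 = 30, V = 3·20/5 = 12.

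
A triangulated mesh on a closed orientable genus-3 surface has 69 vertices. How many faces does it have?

χ = 2 − 2·3 = -4, and every face is a triangle so 3F = 2E.
V − E + F = -4 with E = 3F/2 gives 69 − (3/2 − 1)·F = -4, so F = 146 and E = 219.

146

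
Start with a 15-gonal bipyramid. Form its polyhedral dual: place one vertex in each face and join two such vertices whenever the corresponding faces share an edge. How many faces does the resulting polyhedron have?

The base solid has V = 17, E = 45, F = 30.
The dual swaps V and F and preserves E: V′ = F = 30, E′ = E = 45, F′ = V = 17.

17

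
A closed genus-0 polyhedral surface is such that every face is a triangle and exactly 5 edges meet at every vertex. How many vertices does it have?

Each face has 3 edges and each edge borders two faces, so 2E = 3F.
Each vertex has degree 5, so 5V = 2E and hence V = 3F/5.
Euler: V − E + F = 2 ⇒ (3F/5) − (3F/2) + F = 2.
Multiply by 10: (6 − 15 + 10)F = 20, i.e. 1F = 20.
So F = 20, E = 3·20/2 = 30, V = 3·20/5 = 12.

12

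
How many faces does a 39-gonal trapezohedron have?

78

The n-trapezohedron (dual of the n-antiprism) has V = 2·39 + 2 = 80, E = 4·39 = 156, F = 2·39 = 78.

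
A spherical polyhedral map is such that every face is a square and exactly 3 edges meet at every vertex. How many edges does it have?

Each face has 4 edges and each edge borders two faces, so 2E = 4F.
Each vertex has degree 3, so 3V = 2E and hence V = 4F/3.
Euler: V − E + F = 2 ⇒ (4F/3) − (4F/2) + F = 2.
Multiply by 6: (8 − 12 + 6)F = 12, i.e. 2F = 12.
So F = 6, E = 4·6/2 = 12, V = 4·6/3 = 8.

12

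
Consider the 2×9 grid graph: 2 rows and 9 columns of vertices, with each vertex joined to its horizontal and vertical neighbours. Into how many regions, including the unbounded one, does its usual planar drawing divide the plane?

The grid has V = 2·9 = 18 vertices and E = 2·8 + 9·1 = 25 edges.
F = 2 − V + E = 2 − 18 + 25 = 9.

9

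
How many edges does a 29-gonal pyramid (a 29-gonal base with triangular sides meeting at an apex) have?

A pyramid on an n-gon base has one n-gon and n triangles: V = 29 + 1 = 30, E = 2·29 = 58, F = 29 + 1 = 30.

58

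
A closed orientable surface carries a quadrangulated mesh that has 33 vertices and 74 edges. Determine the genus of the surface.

Every face is a square and each edge borders two faces, so 4F = 2·74, giving F = 37.
χ = V − E + F = 33 − 74 + 37 = -4.
For a closed orientable surface χ = 2 − 2g, so g = (2 − (-4))/2 = 3.

3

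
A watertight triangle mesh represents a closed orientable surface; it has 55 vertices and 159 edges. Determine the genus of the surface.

0

Every face is a triangle and each edge borders two faces, so 3F = 2·159, giving F = 106.
χ = V − E + F = 55 − 159 + 106 = 2.
For a closed orientable surface χ = 2 − 2g, so g = (2 − (2))/2 = 0.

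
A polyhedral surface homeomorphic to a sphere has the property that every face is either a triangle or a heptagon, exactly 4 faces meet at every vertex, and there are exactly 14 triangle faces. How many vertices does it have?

Let x be the number of heptagons; then F = 14 + x.
Edge–face incidences: 2E = 3·14 + 7·x = 42 + 7x.
Every vertex has degree 4, so 4V = 2E.
Euler: V − E + F = 2 ⇒ (2E)/4 − E + (14 + x) = 2.
Multiply by 8: 2·(2E) − 4·(2E) + 8·(14 + x) = 16, i.e. 112 + 8x − 2·(42 + 7x) = 16.
Collecting terms: −6x + 28 = 16, so −6x = −12, so x = 2.
Then 2E = 42 + 7·2 = 56, so E = 28, V = 2E/4 = 14, F = 14 + 2 = 16.

14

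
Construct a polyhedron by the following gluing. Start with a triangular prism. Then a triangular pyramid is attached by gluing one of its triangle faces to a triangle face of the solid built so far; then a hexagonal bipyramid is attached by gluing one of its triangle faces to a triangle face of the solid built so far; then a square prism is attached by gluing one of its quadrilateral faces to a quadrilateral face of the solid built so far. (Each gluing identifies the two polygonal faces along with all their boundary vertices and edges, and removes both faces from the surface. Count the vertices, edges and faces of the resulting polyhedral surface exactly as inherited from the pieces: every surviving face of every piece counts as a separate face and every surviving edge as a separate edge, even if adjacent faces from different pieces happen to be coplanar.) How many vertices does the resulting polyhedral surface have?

16

A triangular prism: V=6, E=9, F=5.
Attach a triangular pyramid (V=4, E=6, F=4) along a 3-gon: merge 3 vertices and 3 edges, delete both glued faces → V=7, E=12, F=7.
Attach a hexagonal bipyramid (V=8, E=18, F=12) along a 3-gon: merge 3 vertices and 3 edges, delete both glued faces → V=12, E=27, F=17.
Attach a square prism (V=8, E=12, F=6) along a 4-gon: merge 4 vertices and 4 edges, delete both glued faces → V=16, E=35, F=21.
Check: V − E + F = 16 − 35 + 21 = 2.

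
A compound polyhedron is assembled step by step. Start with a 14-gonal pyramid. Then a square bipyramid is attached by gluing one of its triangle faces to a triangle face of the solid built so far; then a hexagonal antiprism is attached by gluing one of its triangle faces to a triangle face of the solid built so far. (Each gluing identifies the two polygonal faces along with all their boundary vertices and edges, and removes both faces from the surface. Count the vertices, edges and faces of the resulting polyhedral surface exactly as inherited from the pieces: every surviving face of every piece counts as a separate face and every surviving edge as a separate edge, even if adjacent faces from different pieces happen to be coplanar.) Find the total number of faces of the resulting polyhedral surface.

A 14-gonal pyramid: V=15, E=28, F=15.
Attach a square bipyramid (V=6, E=12, F=8) along a 3-gon: merge 3 vertices and 3 edges, delete both glued faces → V=18, E=37, F=21.
Attach a hexagonal antiprism (V=12, E=24, F=14) along a 3-gon: merge 3 vertices and 3 edges, delete both glued faces → V=27, E=58, F=33.
Check: V − E + F = 27 − 58 + 33 = 2.

33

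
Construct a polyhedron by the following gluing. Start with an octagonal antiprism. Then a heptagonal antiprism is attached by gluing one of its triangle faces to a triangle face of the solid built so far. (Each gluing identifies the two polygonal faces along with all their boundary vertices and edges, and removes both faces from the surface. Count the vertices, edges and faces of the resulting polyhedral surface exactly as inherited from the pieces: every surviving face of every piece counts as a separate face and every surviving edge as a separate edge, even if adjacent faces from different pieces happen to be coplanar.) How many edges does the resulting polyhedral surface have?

An octagonal antiprism: V=16, E=32, F=18.
Attach a heptagonal antiprism (V=14, E=28, F=16) along a 3-gon: merge 3 vertices and 3 edges, delete both glued faces → V=27, E=57, F=32.
Check: V − E + F = 27 − 57 + 32 = 2.

57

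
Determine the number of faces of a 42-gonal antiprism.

An antiprism on an n-gon has two n-gon caps and 2n triangles: V = 2·42 = 84, E = 4·42 = 168, F = 2·42 + 2 = 86.

86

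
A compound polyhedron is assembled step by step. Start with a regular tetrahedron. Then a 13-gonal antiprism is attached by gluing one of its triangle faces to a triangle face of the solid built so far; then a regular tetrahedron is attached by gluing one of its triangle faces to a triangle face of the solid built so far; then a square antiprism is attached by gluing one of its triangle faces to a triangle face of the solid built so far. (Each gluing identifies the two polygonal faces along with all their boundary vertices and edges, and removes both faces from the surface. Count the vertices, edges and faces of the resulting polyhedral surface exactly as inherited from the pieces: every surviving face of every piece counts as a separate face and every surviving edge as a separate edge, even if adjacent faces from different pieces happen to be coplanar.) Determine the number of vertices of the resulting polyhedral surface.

33

A regular tetrahedron: V=4, E=6, F=4.
Attach a 13-gonal antiprism (V=26, E=52, F=28) along a 3-gon: merge 3 vertices and 3 edges, delete both glued faces → V=27, E=55, F=30.
Attach a regular tetrahedron (V=4, E=6, F=4) along a 3-gon: merge 3 vertices and 3 edges, delete both glued faces → V=28, E=58, F=32.
Attach a square antiprism (V=8, E=16, F=10) along a 3-gon: merge 3 vertices and 3 edges, delete both glued faces → V=33, E=71, F=40.
Check: V − E + F = 33 − 71 + 40 = 2.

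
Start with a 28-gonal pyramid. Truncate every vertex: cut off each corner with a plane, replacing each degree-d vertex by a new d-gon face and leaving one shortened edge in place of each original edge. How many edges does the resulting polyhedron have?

The base solid has V = 29, E = 56, F = 29.
Truncation replaces each original edge-end by a new vertex, so V′ = 2E = 112.
Each original edge survives, and each old vertex of degree d contributes d new edges; summing degrees gives Σd = 2E, so E′ = E + 2E = 3E = 168.
Each original face survives and each original vertex becomes one new face: F′ = F + V = 58.

168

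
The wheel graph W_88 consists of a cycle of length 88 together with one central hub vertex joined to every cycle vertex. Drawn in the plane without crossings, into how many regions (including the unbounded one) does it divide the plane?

W_88 has V = 88 + 1 = 89 vertices and E = 2·88 = 176 edges.
By Euler's formula F = 2 − V + E = 2 − 89 + 176 = 89.

89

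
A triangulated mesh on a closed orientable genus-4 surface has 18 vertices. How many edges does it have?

χ = 2 − 2·4 = -6, and every face is a triangle so 3F = 2E.
V − E + F = -6 with E = 3F/2 gives 18 − (3/2 − 1)·F = -6, so F = 48 and E = 72.

72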